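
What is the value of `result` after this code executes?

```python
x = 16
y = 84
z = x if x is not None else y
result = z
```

x = 16; y = 84; z = 16; result = 16

16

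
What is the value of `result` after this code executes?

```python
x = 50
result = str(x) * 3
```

x = 50; result = '505050'

'505050'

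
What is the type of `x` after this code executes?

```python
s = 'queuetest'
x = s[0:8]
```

Slicing a str returns str

str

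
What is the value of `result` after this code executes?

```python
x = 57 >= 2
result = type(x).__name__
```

x is bool; result = 'bool'

'bool'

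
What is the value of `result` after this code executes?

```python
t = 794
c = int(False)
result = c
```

t = 794; c = 0; result = 0

0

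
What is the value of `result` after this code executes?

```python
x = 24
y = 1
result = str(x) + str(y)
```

x = 24; y = 1; result = '241'

'241'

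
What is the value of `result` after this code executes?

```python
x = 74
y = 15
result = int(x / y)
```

x = 74; y = 15; result = 4

4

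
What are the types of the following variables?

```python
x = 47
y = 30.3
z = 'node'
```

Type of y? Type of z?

y is assigned a number with a decimal point, so it is a float; z is assigned a quoted string literal, so it is a str

float, str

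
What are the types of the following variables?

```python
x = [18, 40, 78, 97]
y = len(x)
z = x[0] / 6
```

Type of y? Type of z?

len() returns int; int / int = float

int, float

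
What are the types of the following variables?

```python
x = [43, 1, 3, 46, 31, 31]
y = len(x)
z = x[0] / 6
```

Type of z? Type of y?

int / int = float; len() returns int

float, int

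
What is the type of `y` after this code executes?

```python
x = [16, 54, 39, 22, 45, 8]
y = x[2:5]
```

Slicing a list returns a list

list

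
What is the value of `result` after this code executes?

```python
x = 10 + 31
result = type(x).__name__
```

x is int; result = 'int'

'int'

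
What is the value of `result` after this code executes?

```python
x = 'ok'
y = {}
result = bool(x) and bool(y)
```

x = 'ok'; y = {}; result = False

False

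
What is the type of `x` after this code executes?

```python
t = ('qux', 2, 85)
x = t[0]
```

Index 0 of tuple is a str literal

str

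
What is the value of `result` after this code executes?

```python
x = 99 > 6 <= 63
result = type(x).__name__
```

x is bool; result = 'bool'

'bool'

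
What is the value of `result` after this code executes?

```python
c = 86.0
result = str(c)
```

c = 86.0; result = '86.0'

'86.0'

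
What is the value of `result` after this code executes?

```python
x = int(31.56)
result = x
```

x = 31; result = 31

31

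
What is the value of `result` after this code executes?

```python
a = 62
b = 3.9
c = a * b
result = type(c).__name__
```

a is int; b is float; c is float; result = 'float'

'float'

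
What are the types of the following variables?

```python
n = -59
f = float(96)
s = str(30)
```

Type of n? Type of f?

n is assigned a bare integer (no decimal point), so it is an int; f is assigned the result of calling float(), which returns a float

int, float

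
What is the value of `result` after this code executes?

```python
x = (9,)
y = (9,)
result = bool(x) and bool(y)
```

x = (9,); y = (9,); result = True

True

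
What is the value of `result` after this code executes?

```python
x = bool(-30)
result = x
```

x = True; result = True

True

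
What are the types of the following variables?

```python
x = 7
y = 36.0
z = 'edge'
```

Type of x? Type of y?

x is assigned a bare integer (no decimal point), so it is an int; y is assigned a number with a decimal point, so it is a float

int, float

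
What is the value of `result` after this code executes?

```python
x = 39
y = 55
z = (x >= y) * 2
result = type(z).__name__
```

x is int; y is int; z is int; result = 'int'

'int'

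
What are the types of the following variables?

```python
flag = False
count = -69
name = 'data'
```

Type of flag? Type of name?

flag is assigned the constant False, which has type bool; name is assigned a quoted string literal, so it is a str

bool, str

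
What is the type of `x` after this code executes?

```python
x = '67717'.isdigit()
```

str.isdigit() returns bool

bool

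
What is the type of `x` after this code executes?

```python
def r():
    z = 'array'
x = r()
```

Function without return returns None

NoneType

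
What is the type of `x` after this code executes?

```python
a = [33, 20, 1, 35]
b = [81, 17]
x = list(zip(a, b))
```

list(zip()) returns a list of tuples

list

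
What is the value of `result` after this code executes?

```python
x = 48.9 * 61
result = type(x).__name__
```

x is float; result = 'float'

'float'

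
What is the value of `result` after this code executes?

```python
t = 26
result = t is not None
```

t = 26; result = True

True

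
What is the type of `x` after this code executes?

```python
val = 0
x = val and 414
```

'and' returns first falsy value (0 is int)

int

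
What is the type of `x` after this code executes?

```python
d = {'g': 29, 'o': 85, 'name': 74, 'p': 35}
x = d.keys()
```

.keys() returns dict_keys view

dict_keys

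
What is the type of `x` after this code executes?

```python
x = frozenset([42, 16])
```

frozenset() returns frozenset

frozenset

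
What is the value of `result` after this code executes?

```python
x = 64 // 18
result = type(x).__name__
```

x is int; result = 'int'

'int'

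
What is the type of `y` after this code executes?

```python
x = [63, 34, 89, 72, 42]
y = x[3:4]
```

Slicing a list returns a list

list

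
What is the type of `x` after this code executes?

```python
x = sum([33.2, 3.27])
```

sum() of floats returns float

float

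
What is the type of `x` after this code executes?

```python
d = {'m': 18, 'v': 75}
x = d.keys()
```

.keys() returns dict_keys view

dict_keys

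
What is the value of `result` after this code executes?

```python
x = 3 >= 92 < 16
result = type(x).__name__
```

x is bool; result = 'bool'

'bool'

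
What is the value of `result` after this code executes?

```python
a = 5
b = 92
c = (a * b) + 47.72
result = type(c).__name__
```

a is int; b is int; c is float; result = 'float'

'float'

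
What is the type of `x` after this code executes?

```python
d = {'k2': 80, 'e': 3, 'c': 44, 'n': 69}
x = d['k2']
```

Accessing dict[str, int] with str key returns int

int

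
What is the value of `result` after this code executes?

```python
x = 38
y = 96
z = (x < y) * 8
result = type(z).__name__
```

x is int; y is int; z is int; result = 'int'

'int'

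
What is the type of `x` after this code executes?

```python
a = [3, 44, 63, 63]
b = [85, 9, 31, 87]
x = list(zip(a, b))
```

list(zip()) returns a list of tuples

list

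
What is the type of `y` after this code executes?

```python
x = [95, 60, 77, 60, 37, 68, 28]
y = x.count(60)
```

list.count() returns int

int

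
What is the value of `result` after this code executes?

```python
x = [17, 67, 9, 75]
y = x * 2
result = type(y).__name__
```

x is list; y is list; result = 'list'

'list'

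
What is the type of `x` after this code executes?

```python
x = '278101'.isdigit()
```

str.isdigit() returns bool

bool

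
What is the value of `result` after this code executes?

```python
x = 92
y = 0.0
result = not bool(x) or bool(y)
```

x = 92; y = 0.0; result = False

False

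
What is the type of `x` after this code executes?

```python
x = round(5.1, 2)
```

round() with decimal places returns float

float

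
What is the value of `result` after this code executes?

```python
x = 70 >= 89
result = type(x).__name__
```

x is bool; result = 'bool'

'bool'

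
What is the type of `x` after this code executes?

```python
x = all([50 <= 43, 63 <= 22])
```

all() returns bool

bool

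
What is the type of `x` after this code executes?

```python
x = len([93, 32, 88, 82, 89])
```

len() always returns int

int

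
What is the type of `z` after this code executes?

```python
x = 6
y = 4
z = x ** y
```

positive int ** positive int = int

int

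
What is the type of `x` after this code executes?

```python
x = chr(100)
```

chr() returns str (single char)

str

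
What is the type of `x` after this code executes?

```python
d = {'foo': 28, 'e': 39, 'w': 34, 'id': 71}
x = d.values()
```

.values() returns dict_values view

dict_values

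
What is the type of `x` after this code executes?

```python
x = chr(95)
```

chr() returns str (single char)

str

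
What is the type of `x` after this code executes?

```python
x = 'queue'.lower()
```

str.lower() returns str

str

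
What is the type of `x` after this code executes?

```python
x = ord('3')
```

ord() returns int (code point)

int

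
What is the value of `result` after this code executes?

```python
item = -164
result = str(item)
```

item = -164; result = '-164'

'-164'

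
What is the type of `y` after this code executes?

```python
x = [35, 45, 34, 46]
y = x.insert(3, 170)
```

list.insert() returns None

NoneType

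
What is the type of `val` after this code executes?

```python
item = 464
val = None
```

None has type NoneType

NoneType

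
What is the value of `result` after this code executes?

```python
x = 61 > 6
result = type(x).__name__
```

x is bool; result = 'bool'

'bool'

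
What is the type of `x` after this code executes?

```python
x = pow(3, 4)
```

pow(int, int) returns int

int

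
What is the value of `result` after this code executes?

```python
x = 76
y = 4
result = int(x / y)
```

x = 76; y = 4; result = 19

19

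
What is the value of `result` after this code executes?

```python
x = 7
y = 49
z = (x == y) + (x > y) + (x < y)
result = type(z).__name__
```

x is int; y is int; z is int; result = 'int'

'int'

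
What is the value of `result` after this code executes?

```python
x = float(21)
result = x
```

x = 21.0; result = 21.0

21.0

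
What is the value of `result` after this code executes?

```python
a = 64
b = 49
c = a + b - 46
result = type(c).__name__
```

a is int; b is int; c is int; result = 'int'

'int'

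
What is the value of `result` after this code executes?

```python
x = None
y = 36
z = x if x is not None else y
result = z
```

x = None; y = 36; z = 36; result = 36

36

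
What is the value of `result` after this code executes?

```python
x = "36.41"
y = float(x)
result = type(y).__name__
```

x is str; y is float; result = 'float'

'float'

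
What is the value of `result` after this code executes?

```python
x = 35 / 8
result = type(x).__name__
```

x is float; result = 'float'

'float'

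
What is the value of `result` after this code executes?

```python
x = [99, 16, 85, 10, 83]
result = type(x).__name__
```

x is list; result = 'list'

'list'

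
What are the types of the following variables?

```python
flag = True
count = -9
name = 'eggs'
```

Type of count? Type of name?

count is assigned a bare integer (no decimal point), so it is an int; name is assigned a quoted string literal, so it is a str

int, str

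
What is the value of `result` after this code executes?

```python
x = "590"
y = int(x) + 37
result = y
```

x = '590'; y = 627; result = 627

627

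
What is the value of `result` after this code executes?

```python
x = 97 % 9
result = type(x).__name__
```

x is int; result = 'int'

'int'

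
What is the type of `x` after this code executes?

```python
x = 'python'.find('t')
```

str.find() returns int index

int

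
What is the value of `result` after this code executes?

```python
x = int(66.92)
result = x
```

x = 66; result = 66

66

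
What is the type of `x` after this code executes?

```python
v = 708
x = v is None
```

'is' comparison returns bool

bool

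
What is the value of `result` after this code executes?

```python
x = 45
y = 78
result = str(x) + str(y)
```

x = 45; y = 78; result = '4578'

'4578'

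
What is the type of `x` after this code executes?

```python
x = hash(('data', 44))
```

hash() returns int

int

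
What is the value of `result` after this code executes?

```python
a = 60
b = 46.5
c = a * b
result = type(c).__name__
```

a is int; b is float; c is float; result = 'float'

'float'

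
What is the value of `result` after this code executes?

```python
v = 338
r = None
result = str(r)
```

v = 338; r = None; result = 'None'

'None'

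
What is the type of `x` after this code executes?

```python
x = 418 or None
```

'or' returns first truthy value

int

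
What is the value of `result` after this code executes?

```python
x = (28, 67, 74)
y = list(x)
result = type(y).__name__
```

x is tuple; y is list; result = 'list'

'list'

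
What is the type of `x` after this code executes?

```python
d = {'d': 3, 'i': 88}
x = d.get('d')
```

dict.get() returns value type when found

int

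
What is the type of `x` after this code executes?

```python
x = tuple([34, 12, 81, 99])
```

tuple() constructor returns tuple

tuple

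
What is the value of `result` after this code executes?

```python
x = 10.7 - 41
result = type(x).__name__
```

x is float; result = 'float'

'float'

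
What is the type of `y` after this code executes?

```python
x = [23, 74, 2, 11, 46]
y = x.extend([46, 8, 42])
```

list.extend() returns None

NoneType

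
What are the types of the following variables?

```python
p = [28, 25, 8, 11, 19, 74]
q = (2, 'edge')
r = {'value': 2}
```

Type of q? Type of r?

q is assigned a tuple (parenthesized, comma-separated values); r is assigned a dict literal ({key: value})

tuple, dict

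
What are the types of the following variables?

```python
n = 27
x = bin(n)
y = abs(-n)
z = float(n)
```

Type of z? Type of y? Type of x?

float() returns float; abs() of int returns int; bin() returns str

float, int, str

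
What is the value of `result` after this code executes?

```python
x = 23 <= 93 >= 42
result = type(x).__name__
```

x is bool; result = 'bool'

'bool'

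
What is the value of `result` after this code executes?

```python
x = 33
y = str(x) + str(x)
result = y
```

x = 33; y = '3333'; result = '3333'

'3333'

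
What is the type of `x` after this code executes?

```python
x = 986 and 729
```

'and' with truthy values returns last operand (int)

int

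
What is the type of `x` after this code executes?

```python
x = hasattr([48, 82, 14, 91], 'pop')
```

hasattr() returns bool

bool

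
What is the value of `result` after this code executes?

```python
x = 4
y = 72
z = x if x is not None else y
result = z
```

x = 4; y = 72; z = 4; result = 4

4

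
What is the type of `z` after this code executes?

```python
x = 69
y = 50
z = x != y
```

Comparison returns bool

bool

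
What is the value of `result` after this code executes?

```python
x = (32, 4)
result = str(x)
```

x = (32, 4); result = '(32, 4)'

'(32, 4)'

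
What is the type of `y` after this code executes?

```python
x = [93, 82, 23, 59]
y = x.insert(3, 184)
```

list.insert() returns None

NoneType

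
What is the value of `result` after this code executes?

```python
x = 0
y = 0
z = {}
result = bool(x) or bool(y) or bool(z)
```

x = 0; y = 0; z = {}; result = False

False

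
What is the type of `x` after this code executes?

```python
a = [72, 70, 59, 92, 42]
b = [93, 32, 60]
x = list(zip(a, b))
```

list(zip()) returns a list of tuples

list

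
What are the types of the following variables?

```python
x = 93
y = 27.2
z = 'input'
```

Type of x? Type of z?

x is assigned a bare integer (no decimal point), so it is an int; z is assigned a quoted string literal, so it is a str

int, str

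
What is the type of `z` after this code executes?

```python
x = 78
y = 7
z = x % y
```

int % int = int

int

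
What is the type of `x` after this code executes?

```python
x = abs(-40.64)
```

abs() of float returns float

float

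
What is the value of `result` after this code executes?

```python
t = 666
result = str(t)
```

t = 666; result = '666'

'666'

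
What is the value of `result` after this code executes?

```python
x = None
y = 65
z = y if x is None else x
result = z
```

x = None; y = 65; z = 65; result = 65

65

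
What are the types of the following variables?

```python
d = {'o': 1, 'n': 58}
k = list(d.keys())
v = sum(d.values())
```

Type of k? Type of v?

list() converts to list; sum of ints is int

list, int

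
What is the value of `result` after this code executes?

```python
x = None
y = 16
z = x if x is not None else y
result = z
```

x = None; y = 16; z = 16; result = 16

16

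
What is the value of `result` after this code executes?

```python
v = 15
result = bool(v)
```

v = 15; result = True

True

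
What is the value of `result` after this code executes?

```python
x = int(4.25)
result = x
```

x = 4; result = 4

4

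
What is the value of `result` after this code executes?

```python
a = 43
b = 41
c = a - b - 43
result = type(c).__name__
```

a is int; b is int; c is int; result = 'int'

'int'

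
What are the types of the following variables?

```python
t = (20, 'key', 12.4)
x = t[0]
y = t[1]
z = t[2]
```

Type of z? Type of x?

tuple[2] is float; tuple[0] is int

float, int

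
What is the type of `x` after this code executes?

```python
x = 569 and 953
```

'and' with truthy values returns last operand (int)

int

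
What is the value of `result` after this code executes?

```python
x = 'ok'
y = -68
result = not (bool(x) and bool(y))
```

x = 'ok'; y = -68; result = False

False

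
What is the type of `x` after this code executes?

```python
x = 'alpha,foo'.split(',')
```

str.split() returns list

list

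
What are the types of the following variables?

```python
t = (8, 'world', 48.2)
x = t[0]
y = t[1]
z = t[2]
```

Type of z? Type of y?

tuple[2] is float; tuple[1] is str

float, str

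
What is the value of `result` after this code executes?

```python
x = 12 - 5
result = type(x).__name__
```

x is int; result = 'int'

'int'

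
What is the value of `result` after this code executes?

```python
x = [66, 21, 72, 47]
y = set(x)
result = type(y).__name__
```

x is list; y is set; result = 'set'

'set'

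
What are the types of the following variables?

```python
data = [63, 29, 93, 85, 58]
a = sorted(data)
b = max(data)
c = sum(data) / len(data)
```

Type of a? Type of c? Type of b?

sorted() returns list; int / int = float; max of ints returns int

list, float, int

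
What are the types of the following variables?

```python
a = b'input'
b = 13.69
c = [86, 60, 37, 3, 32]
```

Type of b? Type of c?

b is assigned a number with a decimal point, so it is a float; c is assigned a list literal (square brackets)

float, list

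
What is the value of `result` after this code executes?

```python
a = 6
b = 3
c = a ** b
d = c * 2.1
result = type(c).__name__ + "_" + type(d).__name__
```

a is int; b is int; c is int; d is float; result = 'int_float'

'int_float'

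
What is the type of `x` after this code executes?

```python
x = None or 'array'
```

'or' with None returns the other truthy value (str)

str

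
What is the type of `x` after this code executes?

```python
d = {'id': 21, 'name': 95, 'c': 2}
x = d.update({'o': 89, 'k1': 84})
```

dict.update() returns None

NoneType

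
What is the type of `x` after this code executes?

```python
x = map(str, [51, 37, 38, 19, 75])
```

map() returns a map object

map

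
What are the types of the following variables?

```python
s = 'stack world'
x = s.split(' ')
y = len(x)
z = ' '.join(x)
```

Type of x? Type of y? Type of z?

str.split() returns list; len() returns int; str.join() returns str

list, int, str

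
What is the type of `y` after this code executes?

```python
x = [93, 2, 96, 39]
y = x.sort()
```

list.sort() returns None (mutates in place)

NoneType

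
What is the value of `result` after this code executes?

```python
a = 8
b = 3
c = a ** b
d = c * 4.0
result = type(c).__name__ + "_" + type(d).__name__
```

a is int; b is int; c is int; d is float; result = 'int_float'

'int_float'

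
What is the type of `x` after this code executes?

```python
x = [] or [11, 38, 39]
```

'or' returns first truthy value (list)

list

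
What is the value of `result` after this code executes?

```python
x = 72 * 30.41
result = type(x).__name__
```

x is float; result = 'float'

'float'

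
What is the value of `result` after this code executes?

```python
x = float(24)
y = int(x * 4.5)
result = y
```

x = 24.0; y = 108; result = 108

108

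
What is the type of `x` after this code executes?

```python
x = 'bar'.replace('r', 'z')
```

str.replace() returns str

str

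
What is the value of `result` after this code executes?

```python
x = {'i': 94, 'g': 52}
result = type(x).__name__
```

x is dict; result = 'dict'

'dict'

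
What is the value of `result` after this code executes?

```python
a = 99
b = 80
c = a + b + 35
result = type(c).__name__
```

a is int; b is int; c is int; result = 'int'

'int'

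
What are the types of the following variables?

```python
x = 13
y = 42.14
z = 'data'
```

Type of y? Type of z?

y is assigned a number with a decimal point, so it is a float; z is assigned a quoted string literal, so it is a str

float, str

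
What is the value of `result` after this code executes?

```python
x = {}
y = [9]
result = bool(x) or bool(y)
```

x = {}; y = [9]; result = True

True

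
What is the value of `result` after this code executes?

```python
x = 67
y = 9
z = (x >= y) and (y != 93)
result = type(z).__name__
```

x is int; y is int; z is bool; result = 'bool'

'bool'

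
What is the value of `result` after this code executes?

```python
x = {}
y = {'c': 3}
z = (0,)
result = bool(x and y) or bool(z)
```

x = {}; y = {'c': 3}; z = (0,); result = True

True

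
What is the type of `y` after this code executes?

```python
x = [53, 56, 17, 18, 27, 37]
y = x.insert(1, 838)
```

list.insert() returns None

NoneType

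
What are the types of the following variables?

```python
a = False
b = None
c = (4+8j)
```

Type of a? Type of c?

a is assigned the constant False, which has type bool; c is assigned (4+8j), an int plus an imaginary literal (j suffix), which evaluates to complex

bool, complex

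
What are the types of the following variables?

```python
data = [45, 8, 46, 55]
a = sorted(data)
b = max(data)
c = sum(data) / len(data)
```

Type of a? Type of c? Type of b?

sorted() returns list; int / int = float; max of ints returns int

list, float, int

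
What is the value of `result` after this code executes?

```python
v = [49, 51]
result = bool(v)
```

v = [49, 51]; result = True

True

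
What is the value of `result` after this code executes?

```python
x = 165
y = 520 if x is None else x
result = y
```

x = 165; y = 165; result = 165

165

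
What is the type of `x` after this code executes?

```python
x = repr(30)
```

repr() returns str

str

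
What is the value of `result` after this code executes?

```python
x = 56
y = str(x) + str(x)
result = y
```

x = 56; y = '5656'; result = '5656'

'5656'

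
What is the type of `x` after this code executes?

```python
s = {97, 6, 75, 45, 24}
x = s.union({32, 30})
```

set.union() returns a new set

set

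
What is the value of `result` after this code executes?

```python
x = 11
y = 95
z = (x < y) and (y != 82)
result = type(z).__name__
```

x is int; y is int; z is bool; result = 'bool'

'bool'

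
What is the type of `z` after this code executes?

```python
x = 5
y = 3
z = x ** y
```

positive int ** positive int = int

int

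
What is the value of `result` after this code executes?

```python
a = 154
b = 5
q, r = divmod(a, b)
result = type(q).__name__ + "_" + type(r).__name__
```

a is int; b is int; q is int; r is int; result = 'int_int'

'int_int'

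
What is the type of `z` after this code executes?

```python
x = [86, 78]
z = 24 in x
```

'in' operator returns bool

bool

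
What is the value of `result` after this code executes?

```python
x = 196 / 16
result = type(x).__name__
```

x is float; result = 'float'

'float'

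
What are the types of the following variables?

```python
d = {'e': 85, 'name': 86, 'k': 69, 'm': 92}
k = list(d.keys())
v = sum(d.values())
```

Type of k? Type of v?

list() converts to list; sum of ints is int

list, int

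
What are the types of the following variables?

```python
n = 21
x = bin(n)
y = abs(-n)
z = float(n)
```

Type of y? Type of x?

abs() of int returns int; bin() returns str

int, str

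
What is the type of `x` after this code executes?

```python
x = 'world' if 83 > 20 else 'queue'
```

Both branches of conditional are str

str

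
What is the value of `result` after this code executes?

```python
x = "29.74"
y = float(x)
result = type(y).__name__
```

x is str; y is float; result = 'float'

'float'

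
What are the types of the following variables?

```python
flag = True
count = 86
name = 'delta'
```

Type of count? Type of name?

count is assigned a bare integer (no decimal point), so it is an int; name is assigned a quoted string literal, so it is a str

int, str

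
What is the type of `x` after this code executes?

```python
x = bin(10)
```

bin() returns str representation

str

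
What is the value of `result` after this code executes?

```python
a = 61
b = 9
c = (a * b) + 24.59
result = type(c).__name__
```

a is int; b is int; c is float; result = 'float'

'float'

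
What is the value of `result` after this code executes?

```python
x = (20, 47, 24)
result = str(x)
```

x = (20, 47, 24); result = '(20, 47, 24)'

'(20, 47, 24)'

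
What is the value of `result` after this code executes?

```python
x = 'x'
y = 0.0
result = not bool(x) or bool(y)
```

x = 'x'; y = 0.0; result = False

False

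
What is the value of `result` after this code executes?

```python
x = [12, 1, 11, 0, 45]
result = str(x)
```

x = [12, 1, 11, 0, 45]; result = '[12, 1, 11, 0, 45]'

'[12, 1, 11, 0, 45]'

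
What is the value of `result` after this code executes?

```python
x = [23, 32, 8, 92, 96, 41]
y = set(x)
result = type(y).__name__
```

x is list; y is set; result = 'set'

'set'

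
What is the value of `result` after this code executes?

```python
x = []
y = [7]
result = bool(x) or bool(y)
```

x = []; y = [7]; result = True

True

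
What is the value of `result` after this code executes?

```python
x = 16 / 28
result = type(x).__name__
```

x is float; result = 'float'

'float'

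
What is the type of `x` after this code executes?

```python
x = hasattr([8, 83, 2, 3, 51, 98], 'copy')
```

hasattr() returns bool

bool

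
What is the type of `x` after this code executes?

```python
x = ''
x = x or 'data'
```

'or' returns first truthy value (str)

str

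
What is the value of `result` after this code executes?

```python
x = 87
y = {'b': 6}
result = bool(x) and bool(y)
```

x = 87; y = {'b': 6}; result = True

True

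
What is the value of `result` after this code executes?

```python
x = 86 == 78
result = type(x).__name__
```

x is bool; result = 'bool'

'bool'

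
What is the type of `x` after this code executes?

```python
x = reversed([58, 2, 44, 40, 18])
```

reversed() on a list returns list_reverseiterator

list_reverseiterator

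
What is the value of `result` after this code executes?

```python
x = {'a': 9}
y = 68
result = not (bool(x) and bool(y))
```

x = {'a': 9}; y = 68; result = False

False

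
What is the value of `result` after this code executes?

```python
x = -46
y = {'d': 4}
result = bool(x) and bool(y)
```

x = -46; y = {'d': 4}; result = True

True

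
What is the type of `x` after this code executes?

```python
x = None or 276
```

'or' with None returns the other truthy value

int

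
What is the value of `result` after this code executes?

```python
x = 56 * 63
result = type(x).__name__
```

x is int; result = 'int'

'int'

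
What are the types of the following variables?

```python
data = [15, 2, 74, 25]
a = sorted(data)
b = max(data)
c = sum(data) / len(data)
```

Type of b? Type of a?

max of ints returns int; sorted() returns list

int, list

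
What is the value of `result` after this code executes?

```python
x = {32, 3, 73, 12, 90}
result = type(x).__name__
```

x is set; result = 'set'

'set'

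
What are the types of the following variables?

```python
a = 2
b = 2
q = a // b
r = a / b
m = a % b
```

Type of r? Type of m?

/ returns float; % of ints returns int

float, int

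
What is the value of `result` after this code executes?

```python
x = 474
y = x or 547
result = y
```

x = 474; y = 474; result = 474

474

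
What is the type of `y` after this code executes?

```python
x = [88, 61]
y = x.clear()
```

list.clear() returns None

NoneType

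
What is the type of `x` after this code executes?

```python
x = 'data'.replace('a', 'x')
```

str.replace() returns str

str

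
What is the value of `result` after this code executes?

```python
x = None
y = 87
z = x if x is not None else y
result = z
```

x = None; y = 87; z = 87; result = 87

87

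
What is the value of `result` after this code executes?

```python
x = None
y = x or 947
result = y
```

x = None; y = 947; result = 947

947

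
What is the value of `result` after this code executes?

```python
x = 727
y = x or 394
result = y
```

x = 727; y = 727; result = 727

727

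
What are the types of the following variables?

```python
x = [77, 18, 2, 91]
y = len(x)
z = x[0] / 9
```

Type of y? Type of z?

len() returns int; int / int = float

int, float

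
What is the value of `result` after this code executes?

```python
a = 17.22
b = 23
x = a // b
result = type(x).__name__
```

a is float; b is int; x is float; result = 'float'

'float'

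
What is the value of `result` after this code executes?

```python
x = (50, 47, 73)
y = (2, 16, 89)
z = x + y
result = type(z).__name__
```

x is tuple; y is tuple; z is tuple; result = 'tuple'

'tuple'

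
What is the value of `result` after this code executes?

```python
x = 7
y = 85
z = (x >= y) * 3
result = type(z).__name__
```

x is int; y is int; z is int; result = 'int'

'int'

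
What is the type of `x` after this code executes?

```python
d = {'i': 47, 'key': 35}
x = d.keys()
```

.keys() returns dict_keys view

dict_keys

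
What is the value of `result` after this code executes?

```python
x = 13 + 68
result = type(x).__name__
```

x is int; result = 'int'

'int'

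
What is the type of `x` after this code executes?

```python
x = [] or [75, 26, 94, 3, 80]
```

'or' returns first truthy value (list)

list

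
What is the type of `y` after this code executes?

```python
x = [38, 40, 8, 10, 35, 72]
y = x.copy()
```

list.copy() returns list

list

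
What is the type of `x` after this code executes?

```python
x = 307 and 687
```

'and' with truthy values returns last operand (int)

int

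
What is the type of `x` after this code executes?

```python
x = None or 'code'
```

'or' with None returns the other truthy value (str)

str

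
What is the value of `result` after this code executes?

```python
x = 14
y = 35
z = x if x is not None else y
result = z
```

x = 14; y = 35; z = 14; result = 14

14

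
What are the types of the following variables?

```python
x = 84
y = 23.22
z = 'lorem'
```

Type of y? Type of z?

y is assigned a number with a decimal point, so it is a float; z is assigned a quoted string literal, so it is a str

float, str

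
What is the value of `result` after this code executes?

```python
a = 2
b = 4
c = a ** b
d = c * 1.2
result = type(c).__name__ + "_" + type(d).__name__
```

a is int; b is int; c is int; d is float; result = 'int_float'

'int_float'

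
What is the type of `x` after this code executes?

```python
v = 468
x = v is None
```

'is' comparison returns bool

bool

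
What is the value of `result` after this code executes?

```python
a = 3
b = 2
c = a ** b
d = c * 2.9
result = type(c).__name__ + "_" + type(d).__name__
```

a is int; b is int; c is int; d is float; result = 'int_float'

'int_float'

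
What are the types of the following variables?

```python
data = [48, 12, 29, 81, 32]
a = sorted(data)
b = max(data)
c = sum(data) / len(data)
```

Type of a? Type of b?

sorted() returns list; max of ints returns int

list, int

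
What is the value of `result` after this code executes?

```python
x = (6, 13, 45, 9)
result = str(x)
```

x = (6, 13, 45, 9); result = '(6, 13, 45, 9)'

'(6, 13, 45, 9)'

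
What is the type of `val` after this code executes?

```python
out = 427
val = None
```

None has type NoneType

NoneType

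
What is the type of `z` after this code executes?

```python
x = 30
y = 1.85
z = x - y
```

int - float = float

float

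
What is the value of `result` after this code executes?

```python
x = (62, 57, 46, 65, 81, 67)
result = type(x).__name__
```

x is tuple; result = 'tuple'

'tuple'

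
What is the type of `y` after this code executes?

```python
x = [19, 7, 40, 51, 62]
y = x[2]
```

Indexing list[int] returns int

int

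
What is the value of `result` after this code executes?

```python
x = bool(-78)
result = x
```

x = True; result = True

True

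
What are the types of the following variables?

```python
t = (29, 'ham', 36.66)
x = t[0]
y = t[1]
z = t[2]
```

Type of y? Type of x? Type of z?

tuple[1] is str; tuple[0] is int; tuple[2] is float

str, int, float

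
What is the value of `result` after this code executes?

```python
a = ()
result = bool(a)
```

a = (); result = False

False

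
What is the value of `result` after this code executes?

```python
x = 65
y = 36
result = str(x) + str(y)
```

x = 65; y = 36; result = '6536'

'6536'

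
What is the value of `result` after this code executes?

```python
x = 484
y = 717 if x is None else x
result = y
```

x = 484; y = 484; result = 484

484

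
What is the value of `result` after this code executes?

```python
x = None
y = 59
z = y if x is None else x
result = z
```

x = None; y = 59; z = 59; result = 59

59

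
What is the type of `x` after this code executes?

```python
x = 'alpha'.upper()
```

str.upper() returns str

str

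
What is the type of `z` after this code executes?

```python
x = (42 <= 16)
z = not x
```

'not' returns bool

bool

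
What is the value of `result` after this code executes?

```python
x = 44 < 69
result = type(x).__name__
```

x is bool; result = 'bool'

'bool'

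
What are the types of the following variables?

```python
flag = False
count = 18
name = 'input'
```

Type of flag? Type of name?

flag is assigned the constant False, which has type bool; name is assigned a quoted string literal, so it is a str

bool, str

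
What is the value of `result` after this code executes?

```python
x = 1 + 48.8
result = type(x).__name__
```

x is float; result = 'float'

'float'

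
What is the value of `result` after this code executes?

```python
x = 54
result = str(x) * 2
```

x = 54; result = '5454'

'5454'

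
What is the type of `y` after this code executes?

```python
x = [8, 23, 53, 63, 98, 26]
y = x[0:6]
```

Slicing a list returns a list

list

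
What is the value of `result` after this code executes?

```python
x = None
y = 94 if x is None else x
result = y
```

x = None; y = 94; result = 94

94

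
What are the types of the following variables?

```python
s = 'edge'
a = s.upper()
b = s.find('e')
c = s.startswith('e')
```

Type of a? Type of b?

upper() returns str; find() returns int

str, int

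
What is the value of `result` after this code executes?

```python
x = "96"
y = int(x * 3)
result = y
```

x = '96'; y = 969696; result = 969696

969696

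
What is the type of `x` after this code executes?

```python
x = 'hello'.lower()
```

str.lower() returns str

str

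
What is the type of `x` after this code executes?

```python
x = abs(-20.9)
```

abs() of float returns float

float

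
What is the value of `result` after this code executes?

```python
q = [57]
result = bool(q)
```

q = [57]; result = True

True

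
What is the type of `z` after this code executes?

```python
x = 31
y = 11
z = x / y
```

int / int = float

float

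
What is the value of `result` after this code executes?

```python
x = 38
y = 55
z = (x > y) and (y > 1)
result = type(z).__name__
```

x is int; y is int; z is bool; result = 'bool'

'bool'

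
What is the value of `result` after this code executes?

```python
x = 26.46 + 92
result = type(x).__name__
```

x is float; result = 'float'

'float'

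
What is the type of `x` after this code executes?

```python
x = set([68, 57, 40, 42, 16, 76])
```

set() constructor returns set

set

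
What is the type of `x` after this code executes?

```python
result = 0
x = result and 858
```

'and' returns first falsy value (0 is int)

int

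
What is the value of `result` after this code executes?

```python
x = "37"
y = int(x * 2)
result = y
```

x = '37'; y = 3737; result = 3737

3737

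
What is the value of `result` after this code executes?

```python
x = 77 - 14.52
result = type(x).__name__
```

x is float; result = 'float'

'float'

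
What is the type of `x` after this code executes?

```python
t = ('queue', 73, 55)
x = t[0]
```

Index 0 of tuple is a str literal

str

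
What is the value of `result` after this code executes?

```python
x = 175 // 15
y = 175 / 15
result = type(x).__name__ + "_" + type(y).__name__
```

x is int; y is float; result = 'int_float'

'int_float'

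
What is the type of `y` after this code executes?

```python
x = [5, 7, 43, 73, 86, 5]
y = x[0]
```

Indexing list[int] returns int

int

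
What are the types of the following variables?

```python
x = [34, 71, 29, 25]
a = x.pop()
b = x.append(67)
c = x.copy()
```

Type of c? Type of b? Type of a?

copy() returns list; append() returns None; pop() returns element

list, NoneType, int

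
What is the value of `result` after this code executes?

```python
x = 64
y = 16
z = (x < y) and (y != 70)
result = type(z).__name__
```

x is int; y is int; z is bool; result = 'bool'

'bool'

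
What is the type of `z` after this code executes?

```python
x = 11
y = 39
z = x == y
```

Comparison returns bool

bool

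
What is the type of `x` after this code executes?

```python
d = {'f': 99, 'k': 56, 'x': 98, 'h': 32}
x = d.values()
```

.values() returns dict_values view

dict_values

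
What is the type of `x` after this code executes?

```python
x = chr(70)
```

chr() returns str (single char)

str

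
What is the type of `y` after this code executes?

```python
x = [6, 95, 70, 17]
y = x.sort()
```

list.sort() returns None (mutates in place)

NoneType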